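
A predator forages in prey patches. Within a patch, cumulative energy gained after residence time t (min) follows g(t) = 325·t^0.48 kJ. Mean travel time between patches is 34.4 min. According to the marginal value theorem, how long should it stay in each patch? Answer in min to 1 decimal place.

Maximise g(t)/(T+t): set derivative to zero → g'(t)(T+t) = g(t).
g'(t) = 0.48·325·t^-0.52. Setting 0.48·325·t^-0.52 = 325·t^0.48/(34.4+t) gives 0.48(34.4+t) = t, so 0.52·t = 0.48×34.4.
t* = 0.48×34.4/0.52 = 31.75 min.

31.8 min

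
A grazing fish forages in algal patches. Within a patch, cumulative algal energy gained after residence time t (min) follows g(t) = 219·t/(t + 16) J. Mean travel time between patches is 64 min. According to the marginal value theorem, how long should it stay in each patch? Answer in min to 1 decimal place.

Optimal t* satisfies g'(t*) = g(t*)/(T + t*).
g'(t) = 219·16/(t + 16)². Setting 219·16/(t+16)² = 219t/[(t+16)(64+t)] gives 16(64+t) = t(t+16), so t² = 16×64 = 1024.
t* = √1024 = 32 min.

32.0 min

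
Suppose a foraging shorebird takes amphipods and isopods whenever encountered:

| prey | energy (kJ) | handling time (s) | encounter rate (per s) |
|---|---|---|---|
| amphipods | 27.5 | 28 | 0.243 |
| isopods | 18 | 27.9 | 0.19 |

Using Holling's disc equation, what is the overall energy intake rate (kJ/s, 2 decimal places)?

0.77 kJ/s

Energy encountered per unit search time: 0.243×27.5 + 0.19×18 = 10.1 kJ/s.
Handling time per unit search time: 0.243×28 + 0.19×27.9 = 12.11.
Rate = 10.1/(1 + 12.11) = 0.7709 kJ/s.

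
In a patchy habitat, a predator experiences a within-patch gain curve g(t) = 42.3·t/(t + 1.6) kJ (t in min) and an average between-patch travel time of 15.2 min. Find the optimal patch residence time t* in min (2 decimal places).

4.93 min

Maximise g(t)/(T+t): set derivative to zero → g'(t)(T+t) = g(t).
g'(t) = 42.3·1.6/(t + 1.6)². Setting 42.3·1.6/(t+1.6)² = 42.3t/[(t+1.6)(15.2+t)] gives 1.6(15.2+t) = t(t+1.6), so t² = 1.6×15.2 = 24.32.
t* = √24.32 = 4.932 min.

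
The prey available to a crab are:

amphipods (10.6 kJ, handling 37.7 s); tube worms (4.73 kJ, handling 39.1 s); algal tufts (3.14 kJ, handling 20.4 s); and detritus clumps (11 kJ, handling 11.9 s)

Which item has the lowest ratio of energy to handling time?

tube worms

In descending order of E/h:
detritus clumps: 11/11.9 = 0.924 kJ/s
amphipods: 10.6/37.7 = 0.281 kJ/s
algal tufts: 3.14/20.4 = 0.154 kJ/s
tube worms: 4.73/39.1 = 0.121 kJ/s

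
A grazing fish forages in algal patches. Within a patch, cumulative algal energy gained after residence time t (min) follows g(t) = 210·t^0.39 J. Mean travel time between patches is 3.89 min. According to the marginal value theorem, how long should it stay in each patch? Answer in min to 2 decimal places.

Optimal t* satisfies g'(t*) = g(t*)/(T + t*).
g'(t) = 0.39·210·t^-0.61. Setting 0.39·210·t^-0.61 = 210·t^0.39/(3.89+t) gives 0.39(3.89+t) = t, so 0.61·t = 0.39×3.89.
t* = 0.39×3.89/0.61 = 2.487 min.

2.49 min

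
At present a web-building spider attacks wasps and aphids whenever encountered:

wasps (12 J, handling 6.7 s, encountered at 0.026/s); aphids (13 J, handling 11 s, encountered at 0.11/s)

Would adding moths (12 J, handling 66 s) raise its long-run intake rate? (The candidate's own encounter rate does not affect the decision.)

No

Intake rate on the current diet: R = (0.026×12 + 0.11×13) / (1 + 0.026×6.7 + 0.11×11) = 1.742/2.384 = 0.7306 J/s.
moths: E/h = 12/66 = 0.1818 J/s.
Since 0.1818 < R, time spent handling moths is better spent searching.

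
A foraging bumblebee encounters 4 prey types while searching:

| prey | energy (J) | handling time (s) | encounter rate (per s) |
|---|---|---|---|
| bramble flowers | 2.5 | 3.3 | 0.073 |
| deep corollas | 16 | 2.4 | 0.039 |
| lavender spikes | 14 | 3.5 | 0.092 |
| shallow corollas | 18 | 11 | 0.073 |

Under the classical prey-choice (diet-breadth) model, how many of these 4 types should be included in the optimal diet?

3

Rank by E/h (J/s): deep corollas 6.67, lavender spikes 4, shallow corollas 1.64, bramble flowers 0.758. Include each in turn until the next type's E/h falls below the running intake rate.
Rate on top 1: 0.5706. lavender spikes: 4 > 0.5706 → include.
Rate on top 2: 1.351. shallow corollas: 1.64 > 1.351 → include.
Rate on top 3: 1.454. bramble flowers: 0.758 < 1.454 → exclude; stop.
Optimal diet: deep corollas, lavender spikes, shallow corollas — 3 of 4 types.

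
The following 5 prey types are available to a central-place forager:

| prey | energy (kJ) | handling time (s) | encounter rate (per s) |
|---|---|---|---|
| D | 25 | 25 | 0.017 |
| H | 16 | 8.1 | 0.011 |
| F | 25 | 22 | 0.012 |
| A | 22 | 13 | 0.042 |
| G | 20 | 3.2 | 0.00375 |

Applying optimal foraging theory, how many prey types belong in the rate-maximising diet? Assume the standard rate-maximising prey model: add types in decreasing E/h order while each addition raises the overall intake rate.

E/h in descending order: G 6.25, H 1.98, A 1.69, F 1.14, D 1 kJ/s. The optimal diet is the largest prefix of this list for which every included type satisfies E_i/h_i > R on the types above it.
Rate on top 1: 0.07411. H: 1.98 > 0.07411 → include.
Rate on top 2: 0.228. A: 1.69 > 0.228 → include.
Rate on top 3: 0.7134. F: 1.14 > 0.7134 → include.
Rate on top 4: 0.7718. D: 1 > 0.7718 → include.
Optimal diet: G, H, A, F, D — 5 of 5 types.

5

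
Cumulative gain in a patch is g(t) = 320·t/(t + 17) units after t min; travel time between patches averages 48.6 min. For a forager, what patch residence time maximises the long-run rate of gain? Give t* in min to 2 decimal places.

Optimal t* satisfies g'(t*) = g(t*)/(T + t*).
g'(t) = 320·17/(t + 17)². Setting 320·17/(t+17)² = 320t/[(t+17)(48.6+t)] gives 17(48.6+t) = t(t+17), so t² = 17×48.6 = 826.2.
t* = √826.2 = 28.74 min.

28.74 min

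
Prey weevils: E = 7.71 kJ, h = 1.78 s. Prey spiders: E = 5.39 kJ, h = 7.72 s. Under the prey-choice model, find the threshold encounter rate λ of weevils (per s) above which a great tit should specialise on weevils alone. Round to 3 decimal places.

0.108 per s

At the threshold, the rate on weevils alone equals the profitability of spiders: λ·7.71/(1 + λ·1.78) = 5.39/7.72 = 0.6982.
Rearranging, λ(7.71 − 0.6982×1.78) = 0.6982, so λ = 0.6982/6.467 = 0.108 per s.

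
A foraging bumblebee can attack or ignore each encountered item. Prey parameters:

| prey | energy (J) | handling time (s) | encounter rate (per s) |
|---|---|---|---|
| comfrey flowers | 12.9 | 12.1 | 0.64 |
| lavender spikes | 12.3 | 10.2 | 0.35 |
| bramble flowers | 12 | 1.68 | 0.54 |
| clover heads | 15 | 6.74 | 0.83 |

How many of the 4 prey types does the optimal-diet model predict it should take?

Rank by E/h (J/s): bramble flowers 7.14, clover heads 2.23, lavender spikes 1.21, comfrey flowers 1.07. Include each in turn until the next type's E/h falls below the running intake rate.
Rate on top 1: 3.398. clover heads: 2.23 < 3.398 → exclude; stop.
Optimal diet: bramble flowers — 1 of 4 types.

1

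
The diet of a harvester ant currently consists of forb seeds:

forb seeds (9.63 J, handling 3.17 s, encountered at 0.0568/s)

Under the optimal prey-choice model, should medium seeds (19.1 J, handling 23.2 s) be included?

Intake rate on the current diet: R = (0.0568×9.63) / (1 + 0.0568×3.17) = 0.547/1.18 = 0.4635 J/s.
Profitability of medium seeds: 19.1/23.2 = 0.8233 J/s.
Since 0.8233 > R, including medium seeds increases the long-run rate.

Yes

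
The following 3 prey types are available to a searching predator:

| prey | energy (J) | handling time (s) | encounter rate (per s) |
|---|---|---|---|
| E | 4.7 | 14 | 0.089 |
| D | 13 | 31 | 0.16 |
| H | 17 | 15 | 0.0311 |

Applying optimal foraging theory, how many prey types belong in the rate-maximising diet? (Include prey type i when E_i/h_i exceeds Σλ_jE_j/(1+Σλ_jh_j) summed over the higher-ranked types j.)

2

E/h in descending order: H 1.13, D 0.419, E 0.336 J/s. The optimal diet is the largest prefix of this list for which every included type satisfies E_i/h_i > R on the types above it.
Rate on top 1: 0.3605. D: 0.419 > 0.3605 → include.
Rate on top 2: 0.4059. E: 0.336 < 0.4059 → exclude; stop.
Optimal diet: H, D — 2 of 3 types.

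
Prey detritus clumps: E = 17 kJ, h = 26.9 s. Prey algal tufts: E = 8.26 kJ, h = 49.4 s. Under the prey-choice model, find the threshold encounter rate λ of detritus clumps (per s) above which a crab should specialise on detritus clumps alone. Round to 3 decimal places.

The zero-one rule: include algal tufts iff E₂/h₂ > λE₁/(1+λh₁). Equality gives the switch point.
λE₁h₂ = E₂ + λE₂h₁ ⇒ λ = E₂/(E₁h₂ − E₂h₁) = 8.26/(839.8 − 222.2) = 0.01337 per s.

0.013 per s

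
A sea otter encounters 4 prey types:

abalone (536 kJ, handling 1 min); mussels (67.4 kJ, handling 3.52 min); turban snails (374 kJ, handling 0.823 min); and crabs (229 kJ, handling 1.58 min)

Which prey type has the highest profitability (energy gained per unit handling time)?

Profitability E/h (kJ/min): abalone = 536/1 = 536, mussels = 67.4/3.52 = 19.1, turban snails = 374/0.823 = 454, crabs = 229/1.58 = 145.
Ranked: abalone > turban snails > crabs > mussels.

abalone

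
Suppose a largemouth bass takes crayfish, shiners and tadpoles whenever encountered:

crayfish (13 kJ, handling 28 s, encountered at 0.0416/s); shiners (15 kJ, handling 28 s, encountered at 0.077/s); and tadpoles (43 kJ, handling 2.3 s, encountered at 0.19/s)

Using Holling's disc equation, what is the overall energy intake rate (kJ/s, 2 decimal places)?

2.07 kJ/s

R = (0.0416×13 + 0.077×15 + 0.19×43) / (1 + 0.0416×28 + 0.077×28 + 0.19×2.3) = 9.866/4.758 = 2.074 kJ/s.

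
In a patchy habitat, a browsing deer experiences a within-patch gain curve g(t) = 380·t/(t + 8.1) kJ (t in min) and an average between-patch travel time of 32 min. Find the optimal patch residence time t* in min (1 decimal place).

16.1 min

Optimal t* satisfies g'(t*) = g(t*)/(T + t*).
g'(t) = 380·8.1/(t + 8.1)². Setting 380·8.1/(t+8.1)² = 380t/[(t+8.1)(32+t)] gives 8.1(32+t) = t(t+8.1), so t² = 8.1×32 = 259.2.
t* = √259.2 = 16.1 min.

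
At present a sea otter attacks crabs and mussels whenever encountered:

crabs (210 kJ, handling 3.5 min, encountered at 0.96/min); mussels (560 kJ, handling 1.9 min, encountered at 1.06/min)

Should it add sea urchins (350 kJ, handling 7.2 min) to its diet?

No

Intake rate on the current diet: R = (0.96×210 + 1.06×560) / (1 + 0.96×3.5 + 1.06×1.9) = 795.2/6.374 = 124.8 kJ/min.
sea urchins: E/h = 350/7.2 = 48.61 kJ/min.
48.61 < 124.8, so adding sea urchins would lower the average — exclude it.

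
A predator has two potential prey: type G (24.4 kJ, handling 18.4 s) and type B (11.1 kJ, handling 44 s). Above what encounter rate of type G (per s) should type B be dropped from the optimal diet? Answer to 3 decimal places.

The zero-one rule: include type B iff E₂/h₂ > λE₁/(1+λh₁). Equality gives the switch point.
λE₁h₂ = E₂ + λE₂h₁ ⇒ λ = E₂/(E₁h₂ − E₂h₁) = 11.1/(1074 − 204.2) = 0.01277 per s.

0.013 per s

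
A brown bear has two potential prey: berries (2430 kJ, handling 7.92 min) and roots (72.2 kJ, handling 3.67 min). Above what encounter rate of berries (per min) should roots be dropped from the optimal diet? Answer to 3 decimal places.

The zero-one rule: include roots iff E₂/h₂ > λE₁/(1+λh₁). Equality gives the switch point.
λE₁h₂ = E₂ + λE₂h₁ ⇒ λ = E₂/(E₁h₂ − E₂h₁) = 72.2/(8918 − 571.8) = 0.008651 per min.

0.009 per min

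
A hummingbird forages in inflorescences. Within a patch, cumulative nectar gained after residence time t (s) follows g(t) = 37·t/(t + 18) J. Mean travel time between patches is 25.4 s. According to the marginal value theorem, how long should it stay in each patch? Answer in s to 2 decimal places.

Optimal t* satisfies g'(t*) = g(t*)/(T + t*).
g'(t) = 37·18/(t + 18)². Setting 37·18/(t+18)² = 37t/[(t+18)(25.4+t)] gives 18(25.4+t) = t(t+18), so t² = 18×25.4 = 457.2.
t* = √457.2 = 21.38 s.

21.38 s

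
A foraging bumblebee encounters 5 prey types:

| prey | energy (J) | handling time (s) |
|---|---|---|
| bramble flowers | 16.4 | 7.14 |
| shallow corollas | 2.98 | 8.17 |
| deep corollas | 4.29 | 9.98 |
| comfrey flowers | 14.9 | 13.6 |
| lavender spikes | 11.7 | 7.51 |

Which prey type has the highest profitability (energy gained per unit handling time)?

bramble flowers

In descending order of E/h:
bramble flowers: 16.4/7.14 = 2.3 J/s
lavender spikes: 11.7/7.51 = 1.56 J/s
comfrey flowers: 14.9/13.6 = 1.1 J/s
deep corollas: 4.29/9.98 = 0.43 J/s
shallow corollas: 2.98/8.17 = 0.365 J/s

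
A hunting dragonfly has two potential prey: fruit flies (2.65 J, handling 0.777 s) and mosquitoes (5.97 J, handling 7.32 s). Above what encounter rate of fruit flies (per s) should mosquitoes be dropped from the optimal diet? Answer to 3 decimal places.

0.404 per s

The zero-one rule: include mosquitoes iff E₂/h₂ > λE₁/(1+λh₁). Equality gives the switch point.
λE₁h₂ = E₂ + λE₂h₁ ⇒ λ = E₂/(E₁h₂ − E₂h₁) = 5.97/(19.4 − 4.639) = 0.4045 per s.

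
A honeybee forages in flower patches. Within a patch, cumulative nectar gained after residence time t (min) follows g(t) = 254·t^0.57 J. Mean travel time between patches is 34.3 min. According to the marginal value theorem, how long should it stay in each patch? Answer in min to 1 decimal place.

Optimal t* satisfies g'(t*) = g(t*)/(T + t*).
g'(t) = 0.57·254·t^-0.43. Setting 0.57·254·t^-0.43 = 254·t^0.57/(34.3+t) gives 0.57(34.3+t) = t, so 0.43·t = 0.57×34.3.
t* = 0.57×34.3/0.43 = 45.47 min.

45.5 min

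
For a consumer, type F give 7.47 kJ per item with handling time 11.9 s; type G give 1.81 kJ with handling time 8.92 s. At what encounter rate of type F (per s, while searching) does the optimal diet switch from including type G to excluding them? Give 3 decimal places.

At the threshold, the rate on type F alone equals the profitability of type G: λ·7.47/(1 + λ·11.9) = 1.81/8.92 = 0.2029.
Rearranging, λ(7.47 − 0.2029×11.9) = 0.2029, so λ = 0.2029/5.055 = 0.04014 per s.

0.040 per s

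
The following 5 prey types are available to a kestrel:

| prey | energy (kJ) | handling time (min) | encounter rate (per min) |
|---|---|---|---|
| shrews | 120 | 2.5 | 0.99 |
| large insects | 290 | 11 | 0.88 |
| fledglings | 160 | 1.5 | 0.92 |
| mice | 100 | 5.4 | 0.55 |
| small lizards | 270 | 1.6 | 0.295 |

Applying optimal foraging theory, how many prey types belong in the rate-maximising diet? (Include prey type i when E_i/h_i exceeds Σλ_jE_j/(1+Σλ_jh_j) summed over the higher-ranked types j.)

2

Profitabilities (E/h, kJ/min): small lizards 169, fledglings 107, shrews 48, large insects 26.4, mice 18.5. Add prey in this order while the next type's profitability exceeds the intake rate on those already taken.
Rate on top 1: 54.11. fledglings: 107 > 54.11 → include.
Rate on top 2: 79.54. shrews: 48 < 79.54 → exclude; stop.
Optimal diet: small lizards, fledglings — 2 of 5 types.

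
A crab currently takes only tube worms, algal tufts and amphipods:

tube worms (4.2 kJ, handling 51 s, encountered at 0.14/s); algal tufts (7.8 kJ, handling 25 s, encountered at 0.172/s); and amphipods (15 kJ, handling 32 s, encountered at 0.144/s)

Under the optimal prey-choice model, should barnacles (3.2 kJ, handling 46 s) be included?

Intake rate on the current diet: R = (0.14×4.2 + 0.172×7.8 + 0.144×15) / (1 + 0.14×51 + 0.172×25 + 0.144×32) = 4.09/17.05 = 0.2399 kJ/s.
barnacles: E/h = 3.2/46 = 0.06957 kJ/s.
0.06957 < 0.2399, so adding barnacles would lower the average — exclude it.

No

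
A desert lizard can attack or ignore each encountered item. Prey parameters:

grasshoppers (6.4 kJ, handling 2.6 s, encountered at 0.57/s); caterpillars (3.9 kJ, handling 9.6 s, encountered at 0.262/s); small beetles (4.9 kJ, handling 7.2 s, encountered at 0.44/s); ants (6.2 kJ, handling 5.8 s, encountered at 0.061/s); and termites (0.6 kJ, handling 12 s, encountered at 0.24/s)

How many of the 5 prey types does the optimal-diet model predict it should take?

1

Rank by E/h (kJ/s): grasshoppers 2.46, ants 1.07, small beetles 0.681, caterpillars 0.406, termites 0.05. Include each in turn until the next type's E/h falls below the running intake rate.
Rate on top 1: 1.47. ants: 1.07 < 1.47 → exclude; stop.
Optimal diet: grasshoppers — 1 of 5 types.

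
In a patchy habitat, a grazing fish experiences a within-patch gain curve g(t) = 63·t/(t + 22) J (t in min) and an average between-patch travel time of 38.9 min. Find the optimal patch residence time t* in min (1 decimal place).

29.3 min

By the marginal value theorem, leave when the instantaneous gain rate g'(t) equals the habitat-wide average g(t)/(T + t).
g'(t) = 63·22/(t + 22)². Setting 63·22/(t+22)² = 63t/[(t+22)(38.9+t)] gives 22(38.9+t) = t(t+22), so t² = 22×38.9 = 855.8.
t* = √855.8 = 29.25 min.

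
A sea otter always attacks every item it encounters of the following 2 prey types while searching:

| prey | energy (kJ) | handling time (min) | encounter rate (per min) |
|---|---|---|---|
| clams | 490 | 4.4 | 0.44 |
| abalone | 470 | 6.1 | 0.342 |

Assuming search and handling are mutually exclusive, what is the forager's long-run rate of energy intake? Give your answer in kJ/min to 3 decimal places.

74.935 kJ/min

R = (0.44×490 + 0.342×470) / (1 + 0.44×4.4 + 0.342×6.1) = 376.3/5.022 = 74.94 kJ/min.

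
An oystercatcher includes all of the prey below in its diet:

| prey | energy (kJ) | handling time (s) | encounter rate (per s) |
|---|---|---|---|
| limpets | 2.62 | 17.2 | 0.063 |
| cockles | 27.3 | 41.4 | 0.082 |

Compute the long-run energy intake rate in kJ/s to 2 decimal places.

0.44 kJ/s

R = (0.063×2.62 + 0.082×27.3) / (1 + 0.063×17.2 + 0.082×41.4) = 2.404/5.478 = 0.4388 kJ/s.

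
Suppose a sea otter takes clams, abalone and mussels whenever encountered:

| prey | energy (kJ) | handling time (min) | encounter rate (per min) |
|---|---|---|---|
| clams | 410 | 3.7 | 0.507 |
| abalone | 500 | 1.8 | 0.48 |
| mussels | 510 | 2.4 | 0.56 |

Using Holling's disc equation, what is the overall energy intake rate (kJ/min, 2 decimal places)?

144.27 kJ/min

R = (0.507×410 + 0.48×500 + 0.56×510) / (1 + 0.507×3.7 + 0.48×1.8 + 0.56×2.4) = 733.5/5.084 = 144.3 kJ/min.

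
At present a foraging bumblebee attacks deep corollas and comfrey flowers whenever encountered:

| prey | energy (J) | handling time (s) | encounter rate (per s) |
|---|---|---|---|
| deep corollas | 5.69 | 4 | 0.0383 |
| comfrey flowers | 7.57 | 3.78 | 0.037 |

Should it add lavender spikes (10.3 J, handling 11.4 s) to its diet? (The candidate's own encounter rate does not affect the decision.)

Yes

Intake rate on the current diet: R = (0.0383×5.69 + 0.037×7.57) / (1 + 0.0383×4 + 0.037×3.78) = 0.498/1.293 = 0.3851 J/s.
Profitability of lavender spikes: 10.3/11.4 = 0.9035 J/s.
Since 0.9035 > R, including lavender spikes increases the long-run rate.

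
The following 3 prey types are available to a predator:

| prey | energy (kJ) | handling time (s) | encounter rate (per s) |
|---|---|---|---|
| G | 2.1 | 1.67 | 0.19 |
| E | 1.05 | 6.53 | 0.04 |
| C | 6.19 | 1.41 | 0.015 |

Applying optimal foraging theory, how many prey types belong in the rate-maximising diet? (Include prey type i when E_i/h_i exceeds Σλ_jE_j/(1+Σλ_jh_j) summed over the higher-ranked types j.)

2

E/h in descending order: C 4.39, G 1.26, E 0.161 kJ/s. The optimal diet is the largest prefix of this list for which every included type satisfies E_i/h_i > R on the types above it.
Rate on top 1: 0.09093. G: 1.26 > 0.09093 → include.
Rate on top 2: 0.3675. E: 0.161 < 0.3675 → exclude; stop.
Optimal diet: C, G — 2 of 3 types.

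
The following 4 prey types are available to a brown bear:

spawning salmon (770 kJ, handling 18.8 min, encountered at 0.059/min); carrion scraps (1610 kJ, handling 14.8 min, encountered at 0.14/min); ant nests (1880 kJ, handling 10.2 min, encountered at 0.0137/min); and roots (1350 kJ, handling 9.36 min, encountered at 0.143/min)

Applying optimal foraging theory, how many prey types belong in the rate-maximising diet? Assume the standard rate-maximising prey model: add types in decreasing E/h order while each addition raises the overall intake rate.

3

E/h in descending order: ant nests 184, roots 144, carrion scraps 109, spawning salmon 41 kJ/min. The optimal diet is the largest prefix of this list for which every included type satisfies E_i/h_i > R on the types above it.
Rate on top 1: 22.6. roots: 144 > 22.6 → include.
Rate on top 2: 88.29. carrion scraps: 109 > 88.29 → include.
Rate on top 3: 97.62. spawning salmon: 41 < 97.62 → exclude; stop.
Optimal diet: ant nests, roots, carrion scraps — 3 of 4 types.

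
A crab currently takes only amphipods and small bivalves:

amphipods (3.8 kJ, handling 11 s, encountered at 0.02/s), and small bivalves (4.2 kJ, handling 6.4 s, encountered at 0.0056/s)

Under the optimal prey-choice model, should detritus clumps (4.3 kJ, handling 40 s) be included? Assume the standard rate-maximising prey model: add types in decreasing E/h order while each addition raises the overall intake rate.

Yes

On amphipods and small bivalves alone, R = ΣλE/(1+Σλh) = 0.09952/1.256 = 0.07925 kJ/s.
detritus clumps: E/h = 4.3/40 = 0.1075 kJ/s.
Since 0.1075 > R, including detritus clumps increases the long-run rate.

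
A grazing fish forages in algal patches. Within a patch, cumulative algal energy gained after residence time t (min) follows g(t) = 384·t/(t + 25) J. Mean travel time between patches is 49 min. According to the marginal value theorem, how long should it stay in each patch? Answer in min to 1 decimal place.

Maximise g(t)/(T+t): set derivative to zero → g'(t)(T+t) = g(t).
g'(t) = 384·25/(t + 25)². Setting 384·25/(t+25)² = 384t/[(t+25)(49+t)] gives 25(49+t) = t(t+25), so t² = 25×49 = 1225.
t* = √1225 = 35 min.

35.0 min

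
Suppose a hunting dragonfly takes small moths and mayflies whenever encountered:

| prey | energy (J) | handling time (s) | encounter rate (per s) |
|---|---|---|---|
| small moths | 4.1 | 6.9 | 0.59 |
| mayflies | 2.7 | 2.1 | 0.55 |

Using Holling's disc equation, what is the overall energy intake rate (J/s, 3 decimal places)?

R = (0.59×4.1 + 0.55×2.7) / (1 + 0.59×6.9 + 0.55×2.1) = 3.904/6.226 = 0.627 J/s.

0.627 J/s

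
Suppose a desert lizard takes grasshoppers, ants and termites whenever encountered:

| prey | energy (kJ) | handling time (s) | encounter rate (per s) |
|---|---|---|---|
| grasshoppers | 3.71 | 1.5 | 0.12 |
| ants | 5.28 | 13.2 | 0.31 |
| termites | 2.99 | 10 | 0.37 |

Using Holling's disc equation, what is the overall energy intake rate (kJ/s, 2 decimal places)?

R = Σλ_iE_i / (1 + Σλ_ih_i)
Numerator: 0.12×3.71 + 0.31×5.28 + 0.37×2.99 = 3.188
Denominator: 1 + 0.12×1.5 + 0.31×13.2 + 0.37×10 = 8.972
R = 3.188/8.972 = 0.3554 kJ/s

0.36 kJ/s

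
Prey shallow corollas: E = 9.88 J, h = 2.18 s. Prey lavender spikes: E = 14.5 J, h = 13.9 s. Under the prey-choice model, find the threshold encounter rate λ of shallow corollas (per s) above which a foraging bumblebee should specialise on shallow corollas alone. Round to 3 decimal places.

0.137 per s

The zero-one rule: include lavender spikes iff E₂/h₂ > λE₁/(1+λh₁). Equality gives the switch point.
λE₁h₂ = E₂ + λE₂h₁ ⇒ λ = E₂/(E₁h₂ − E₂h₁) = 14.5/(137.3 − 31.61) = 0.1372 per s.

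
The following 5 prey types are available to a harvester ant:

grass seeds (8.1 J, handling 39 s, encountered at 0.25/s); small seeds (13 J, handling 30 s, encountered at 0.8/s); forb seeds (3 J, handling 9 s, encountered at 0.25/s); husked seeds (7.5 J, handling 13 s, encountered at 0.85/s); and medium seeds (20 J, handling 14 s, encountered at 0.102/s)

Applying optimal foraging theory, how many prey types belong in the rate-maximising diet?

1

Profitabilities (E/h, J/s): medium seeds 1.43, husked seeds 0.577, small seeds 0.433, forb seeds 0.333, grass seeds 0.208. Add prey in this order while the next type's profitability exceeds the intake rate on those already taken.
Rate on top 1: 0.8402. husked seeds: 0.577 < 0.8402 → exclude; stop.
Optimal diet: medium seeds — 1 of 5 types.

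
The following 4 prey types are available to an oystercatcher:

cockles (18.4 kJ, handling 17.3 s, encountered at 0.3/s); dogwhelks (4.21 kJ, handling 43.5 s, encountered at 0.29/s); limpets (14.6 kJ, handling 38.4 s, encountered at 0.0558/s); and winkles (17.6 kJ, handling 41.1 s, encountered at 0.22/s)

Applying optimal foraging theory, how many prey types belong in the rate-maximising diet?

Rank by E/h (kJ/s): cockles 1.06, winkles 0.428, limpets 0.38, dogwhelks 0.0968. Include each in turn until the next type's E/h falls below the running intake rate.
Rate on top 1: 0.8918. winkles: 0.428 < 0.8918 → exclude; stop.
Optimal diet: cockles — 1 of 4 types.

1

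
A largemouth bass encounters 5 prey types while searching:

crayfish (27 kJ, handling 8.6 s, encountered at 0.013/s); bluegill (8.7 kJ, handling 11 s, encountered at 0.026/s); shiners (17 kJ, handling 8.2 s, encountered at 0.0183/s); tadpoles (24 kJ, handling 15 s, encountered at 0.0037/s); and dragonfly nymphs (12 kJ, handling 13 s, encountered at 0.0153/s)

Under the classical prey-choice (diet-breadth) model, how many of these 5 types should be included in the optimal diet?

5

E/h in descending order: crayfish 3.14, shiners 2.07, tadpoles 1.6, dragonfly nymphs 0.923, bluegill 0.791 kJ/s. The optimal diet is the largest prefix of this list for which every included type satisfies E_i/h_i > R on the types above it.
Rate on top 1: 0.3157. shiners: 2.07 > 0.3157 → include.
Rate on top 2: 0.5247. tadpoles: 1.6 > 0.5247 → include.
Rate on top 3: 0.57. dragonfly nymphs: 0.923 > 0.57 → include.
Rate on top 4: 0.6163. bluegill: 0.791 > 0.6163 → include.
Optimal diet: crayfish, shiners, tadpoles, dragonfly nymphs, bluegill — 5 of 5 types.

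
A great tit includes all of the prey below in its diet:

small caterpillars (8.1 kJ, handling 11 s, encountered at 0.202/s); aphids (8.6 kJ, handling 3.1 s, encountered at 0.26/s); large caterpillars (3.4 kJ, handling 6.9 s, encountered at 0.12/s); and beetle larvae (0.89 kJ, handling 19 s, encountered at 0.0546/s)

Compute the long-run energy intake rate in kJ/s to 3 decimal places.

R = Σλ_iE_i / (1 + Σλ_ih_i)
Numerator: 0.202×8.1 + 0.26×8.6 + 0.12×3.4 + 0.0546×0.89 = 4.329
Denominator: 1 + 0.202×11 + 0.26×3.1 + 0.12×6.9 + 0.0546×19 = 5.893
R = 4.329/5.893 = 0.7345 kJ/s

0.735 kJ/s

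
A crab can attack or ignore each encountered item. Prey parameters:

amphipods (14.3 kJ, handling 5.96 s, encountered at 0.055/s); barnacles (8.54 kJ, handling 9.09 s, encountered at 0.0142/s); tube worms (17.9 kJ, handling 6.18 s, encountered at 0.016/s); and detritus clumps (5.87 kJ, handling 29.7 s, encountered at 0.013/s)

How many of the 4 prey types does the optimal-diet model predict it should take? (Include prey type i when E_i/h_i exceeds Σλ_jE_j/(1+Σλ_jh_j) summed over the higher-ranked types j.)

3

Profitabilities (E/h, kJ/s): tube worms 2.9, amphipods 2.4, barnacles 0.939, detritus clumps 0.198. Add prey in this order while the next type's profitability exceeds the intake rate on those already taken.
Rate on top 1: 0.2606. amphipods: 2.4 > 0.2606 → include.
Rate on top 2: 0.752. barnacles: 0.939 > 0.752 → include.
Rate on top 3: 0.7676. detritus clumps: 0.198 < 0.7676 → exclude; stop.
Optimal diet: tube worms, amphipods, barnacles — 3 of 4 types.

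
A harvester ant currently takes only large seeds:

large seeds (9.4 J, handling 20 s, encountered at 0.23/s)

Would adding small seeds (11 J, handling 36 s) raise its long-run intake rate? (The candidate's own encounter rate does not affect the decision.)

On large seeds alone, R = ΣλE/(1+Σλh) = 2.162/5.6 = 0.3861 J/s.
Profitability of small seeds: 11/36 = 0.3056 J/s.
0.3056 < 0.3861, so adding small seeds would lower the average — exclude it.

No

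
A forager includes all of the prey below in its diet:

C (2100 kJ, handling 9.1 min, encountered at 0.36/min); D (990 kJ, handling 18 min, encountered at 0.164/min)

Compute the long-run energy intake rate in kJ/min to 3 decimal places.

127.056 kJ/min

R = Σλ_iE_i / (1 + Σλ_ih_i)
Numerator: 0.36×2100 + 0.164×990 = 918.4
Denominator: 1 + 0.36×9.1 + 0.164×18 = 7.228
R = 918.4/7.228 = 127.1 kJ/min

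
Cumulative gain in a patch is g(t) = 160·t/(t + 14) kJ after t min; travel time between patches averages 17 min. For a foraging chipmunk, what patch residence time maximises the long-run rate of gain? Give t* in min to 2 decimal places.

15.43 min

Optimal t* satisfies g'(t*) = g(t*)/(T + t*).
g'(t) = 160·14/(t + 14)². Setting 160·14/(t+14)² = 160t/[(t+14)(17+t)] gives 14(17+t) = t(t+14), so t² = 14×17 = 238.
t* = √238 = 15.43 min.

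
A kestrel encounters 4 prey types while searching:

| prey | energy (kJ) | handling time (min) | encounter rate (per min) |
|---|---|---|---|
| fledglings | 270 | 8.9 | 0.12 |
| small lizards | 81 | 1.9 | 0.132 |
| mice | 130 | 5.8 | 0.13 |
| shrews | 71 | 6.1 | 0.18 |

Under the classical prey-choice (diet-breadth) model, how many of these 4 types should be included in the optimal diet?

3

Profitabilities (E/h, kJ/min): small lizards 42.6, fledglings 30.3, mice 22.4, shrews 11.6. Add prey in this order while the next type's profitability exceeds the intake rate on those already taken.
Rate on top 1: 8.548. fledglings: 30.3 > 8.548 → include.
Rate on top 2: 18.58. mice: 22.4 > 18.58 → include.
Rate on top 3: 19.52. shrews: 11.6 < 19.52 → exclude; stop.
Optimal diet: small lizards, fledglings, mice — 3 of 4 types.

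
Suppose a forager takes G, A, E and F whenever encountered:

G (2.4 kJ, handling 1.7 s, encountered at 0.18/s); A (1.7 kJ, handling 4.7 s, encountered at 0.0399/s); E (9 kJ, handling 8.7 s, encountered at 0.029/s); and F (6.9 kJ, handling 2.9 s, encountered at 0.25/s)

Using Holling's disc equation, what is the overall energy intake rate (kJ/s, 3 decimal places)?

1.006 kJ/s

Energy encountered per unit search time: 0.18×2.4 + 0.0399×1.7 + 0.029×9 + 0.25×6.9 = 2.486 kJ/s.
Handling time per unit search time: 0.18×1.7 + 0.0399×4.7 + 0.029×8.7 + 0.25×2.9 = 1.471.
Rate = 2.486/(1 + 1.471) = 1.006 kJ/s.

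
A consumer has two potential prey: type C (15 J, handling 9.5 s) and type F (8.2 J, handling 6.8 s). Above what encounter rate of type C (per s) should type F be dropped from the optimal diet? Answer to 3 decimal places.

0.340 per s

At the threshold, the rate on type C alone equals the profitability of type F: λ·15/(1 + λ·9.5) = 8.2/6.8 = 1.206.
Rearranging, λ(15 − 1.206×9.5) = 1.206, so λ = 1.206/3.544 = 0.3402 per s.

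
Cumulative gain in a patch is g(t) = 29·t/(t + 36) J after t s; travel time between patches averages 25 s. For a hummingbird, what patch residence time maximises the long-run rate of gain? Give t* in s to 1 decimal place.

Maximise g(t)/(T+t): set derivative to zero → g'(t)(T+t) = g(t).
g'(t) = 29·36/(t + 36)². Setting 29·36/(t+36)² = 29t/[(t+36)(25+t)] gives 36(25+t) = t(t+36), so t² = 36×25 = 900.
t* = √900 = 30 s.

30.0 s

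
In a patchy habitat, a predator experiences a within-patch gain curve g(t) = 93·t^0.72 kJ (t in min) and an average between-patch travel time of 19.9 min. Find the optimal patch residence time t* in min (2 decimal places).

Optimal t* satisfies g'(t*) = g(t*)/(T + t*).
g'(t) = 0.72·93·t^-0.28. Setting 0.72·93·t^-0.28 = 93·t^0.72/(19.9+t) gives 0.72(19.9+t) = t, so 0.28·t = 0.72×19.9.
t* = 0.72×19.9/0.28 = 51.17 min.

51.17 min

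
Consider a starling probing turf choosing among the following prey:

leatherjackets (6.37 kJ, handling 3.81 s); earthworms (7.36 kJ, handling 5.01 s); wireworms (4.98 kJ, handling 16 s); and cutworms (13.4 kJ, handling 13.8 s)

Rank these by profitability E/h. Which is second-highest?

In descending order of E/h:
leatherjackets: 6.37/3.81 = 1.67 kJ/s
earthworms: 7.36/5.01 = 1.47 kJ/s
cutworms: 13.4/13.8 = 0.971 kJ/s
wireworms: 4.98/16 = 0.311 kJ/s

earthworms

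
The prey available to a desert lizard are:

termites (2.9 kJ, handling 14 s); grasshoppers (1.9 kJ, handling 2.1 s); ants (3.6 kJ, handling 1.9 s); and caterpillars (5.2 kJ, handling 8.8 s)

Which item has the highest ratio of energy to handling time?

Profitability E/h (kJ/s): termites = 2.9/14 = 0.207, grasshoppers = 1.9/2.1 = 0.905, ants = 3.6/1.9 = 1.89, caterpillars = 5.2/8.8 = 0.591.
Ranked: ants > grasshoppers > caterpillars > termites.

ants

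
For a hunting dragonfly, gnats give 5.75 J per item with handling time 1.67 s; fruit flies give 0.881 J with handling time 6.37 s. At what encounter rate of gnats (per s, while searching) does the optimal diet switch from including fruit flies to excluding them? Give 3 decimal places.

0.025 per s

At the threshold, the rate on gnats alone equals the profitability of fruit flies: λ·5.75/(1 + λ·1.67) = 0.881/6.37 = 0.1383.
Rearranging, λ(5.75 − 0.1383×1.67) = 0.1383, so λ = 0.1383/5.519 = 0.02506 per s.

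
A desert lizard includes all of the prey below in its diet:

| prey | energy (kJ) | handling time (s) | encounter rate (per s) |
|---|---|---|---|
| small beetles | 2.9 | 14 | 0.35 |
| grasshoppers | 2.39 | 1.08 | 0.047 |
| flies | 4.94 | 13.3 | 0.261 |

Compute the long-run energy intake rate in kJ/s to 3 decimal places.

0.256 kJ/s

R = Σλ_iE_i / (1 + Σλ_ih_i)
Numerator: 0.35×2.9 + 0.047×2.39 + 0.261×4.94 = 2.417
Denominator: 1 + 0.35×14 + 0.047×1.08 + 0.261×13.3 = 9.422
R = 2.417/9.422 = 0.2565 kJ/s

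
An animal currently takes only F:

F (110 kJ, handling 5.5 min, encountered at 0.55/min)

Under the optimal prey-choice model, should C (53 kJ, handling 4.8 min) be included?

Intake rate on the current diet: R = (0.55×110) / (1 + 0.55×5.5) = 60.5/4.025 = 15.03 kJ/min.
Profitability of C: 53/4.8 = 11.04 kJ/min.
Since 11.04 < R, time spent handling C is better spent searching.

No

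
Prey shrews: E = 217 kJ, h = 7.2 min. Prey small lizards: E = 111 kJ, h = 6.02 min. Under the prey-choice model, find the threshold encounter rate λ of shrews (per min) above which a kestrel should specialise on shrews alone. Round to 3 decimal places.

Drop small lizards once their profitability E₂/h₂ falls below the rate achievable on shrews alone: E₂/h₂ = λE₁/(1 + λh₁).
Solve for λ: λE₁h₂ = E₂(1 + λh₁) → λ(E₁h₂ − E₂h₁) = E₂ → λ = E₂/(E₁h₂ − E₂h₁).
λ = 111/(217×6.02 − 111×7.2) = 111/507.1 = 0.2189 per min.

0.219 per min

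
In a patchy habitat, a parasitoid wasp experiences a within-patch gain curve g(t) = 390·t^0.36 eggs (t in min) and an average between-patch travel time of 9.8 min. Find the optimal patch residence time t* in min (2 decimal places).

5.51 min

Maximise g(t)/(T+t): set derivative to zero → g'(t)(T+t) = g(t).
g'(t) = 0.36·390·t^-0.64. Setting 0.36·390·t^-0.64 = 390·t^0.36/(9.8+t) gives 0.36(9.8+t) = t, so 0.64·t = 0.36×9.8.
t* = 0.36×9.8/0.64 = 5.513 min.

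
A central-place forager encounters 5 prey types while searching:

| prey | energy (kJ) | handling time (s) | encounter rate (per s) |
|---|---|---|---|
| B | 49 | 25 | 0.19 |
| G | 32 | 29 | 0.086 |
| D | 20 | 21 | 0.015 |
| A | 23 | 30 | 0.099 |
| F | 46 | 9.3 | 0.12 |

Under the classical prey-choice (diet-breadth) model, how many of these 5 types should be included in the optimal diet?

1

E/h in descending order: F 4.95, B 1.96, G 1.1, D 0.952, A 0.767 kJ/s. The optimal diet is the largest prefix of this list for which every included type satisfies E_i/h_i > R on the types above it.
Rate on top 1: 2.609. B: 1.96 < 2.609 → exclude; stop.
Optimal diet: F — 1 of 5 types.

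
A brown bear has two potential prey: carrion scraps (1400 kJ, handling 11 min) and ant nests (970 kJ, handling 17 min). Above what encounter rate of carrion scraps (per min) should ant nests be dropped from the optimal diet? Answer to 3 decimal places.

0.074 per min

The zero-one rule: include ant nests iff E₂/h₂ > λE₁/(1+λh₁). Equality gives the switch point.
λE₁h₂ = E₂ + λE₂h₁ ⇒ λ = E₂/(E₁h₂ − E₂h₁) = 970/(2.38e+04 − 1.067e+04) = 0.07388 per min.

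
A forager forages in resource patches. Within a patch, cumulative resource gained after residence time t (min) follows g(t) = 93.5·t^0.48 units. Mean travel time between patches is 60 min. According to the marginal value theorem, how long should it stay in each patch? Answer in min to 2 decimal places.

55.38 min

By the marginal value theorem, leave when the instantaneous gain rate g'(t) equals the habitat-wide average g(t)/(T + t).
g'(t) = 0.48·93.5·t^-0.52. Setting 0.48·93.5·t^-0.52 = 93.5·t^0.48/(60+t) gives 0.48(60+t) = t, so 0.52·t = 0.48×60.
t* = 0.48×60/0.52 = 55.38 min.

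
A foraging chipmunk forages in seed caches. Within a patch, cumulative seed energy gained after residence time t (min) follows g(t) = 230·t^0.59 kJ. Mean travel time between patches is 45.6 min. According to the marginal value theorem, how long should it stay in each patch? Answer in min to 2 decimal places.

65.62 min

Optimal t* satisfies g'(t*) = g(t*)/(T + t*).
g'(t) = 0.59·230·t^-0.41. Setting 0.59·230·t^-0.41 = 230·t^0.59/(45.6+t) gives 0.59(45.6+t) = t, so 0.41·t = 0.59×45.6.
t* = 0.59×45.6/0.41 = 65.62 min.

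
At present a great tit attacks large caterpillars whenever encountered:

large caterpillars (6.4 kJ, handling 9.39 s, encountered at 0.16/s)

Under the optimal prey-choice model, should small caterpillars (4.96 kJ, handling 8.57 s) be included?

Yes

On large caterpillars alone, R = ΣλE/(1+Σλh) = 1.024/2.502 = 0.4092 kJ/s.
small caterpillars: E/h = 4.96/8.57 = 0.5788 kJ/s.
Since 0.5788 > R, including small caterpillars increases the long-run rate.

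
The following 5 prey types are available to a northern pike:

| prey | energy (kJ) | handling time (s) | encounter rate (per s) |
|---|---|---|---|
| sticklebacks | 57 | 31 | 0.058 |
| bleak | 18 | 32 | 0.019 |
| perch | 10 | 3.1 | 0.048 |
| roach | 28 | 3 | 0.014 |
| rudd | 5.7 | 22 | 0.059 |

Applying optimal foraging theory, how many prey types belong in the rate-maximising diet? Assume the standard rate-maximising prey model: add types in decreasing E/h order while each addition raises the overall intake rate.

Profitabilities (E/h, kJ/s): roach 9.33, perch 3.23, sticklebacks 1.84, bleak 0.562, rudd 0.259. Add prey in this order while the next type's profitability exceeds the intake rate on those already taken.
Rate on top 1: 0.3762. perch: 3.23 > 0.3762 → include.
Rate on top 2: 0.7323. sticklebacks: 1.84 > 0.7323 → include.
Rate on top 3: 1.398. bleak: 0.562 < 1.398 → exclude; stop.
Optimal diet: roach, perch, sticklebacks — 3 of 5 types.

3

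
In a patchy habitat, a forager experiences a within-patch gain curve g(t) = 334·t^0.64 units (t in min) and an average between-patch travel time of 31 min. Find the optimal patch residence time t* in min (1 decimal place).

Maximise g(t)/(T+t): set derivative to zero → g'(t)(T+t) = g(t).
g'(t) = 0.64·334·t^-0.36. Setting 0.64·334·t^-0.36 = 334·t^0.64/(31+t) gives 0.64(31+t) = t, so 0.36·t = 0.64×31.
t* = 0.64×31/0.36 = 55.11 min.

55.1 min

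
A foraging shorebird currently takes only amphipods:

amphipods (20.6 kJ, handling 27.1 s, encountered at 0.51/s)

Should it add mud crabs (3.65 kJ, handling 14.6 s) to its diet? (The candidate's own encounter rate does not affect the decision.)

No

Current rate: (0.51×20.6)/(1 + 0.51×27.1) = 0.7089 kJ/s.
mud crabs: E/h = 3.65/14.6 = 0.25 kJ/s.
0.25 < 0.7089, so adding mud crabs would lower the average — exclude it.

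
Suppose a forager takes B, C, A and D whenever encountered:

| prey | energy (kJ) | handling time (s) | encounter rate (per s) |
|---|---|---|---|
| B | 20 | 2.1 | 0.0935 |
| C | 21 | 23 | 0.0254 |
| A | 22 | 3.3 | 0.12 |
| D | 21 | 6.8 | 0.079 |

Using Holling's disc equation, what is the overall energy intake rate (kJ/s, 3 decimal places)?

2.470 kJ/s

R = (0.0935×20 + 0.0254×21 + 0.12×22 + 0.079×21) / (1 + 0.0935×2.1 + 0.0254×23 + 0.12×3.3 + 0.079×6.8) = 6.702/2.714 = 2.47 kJ/s.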